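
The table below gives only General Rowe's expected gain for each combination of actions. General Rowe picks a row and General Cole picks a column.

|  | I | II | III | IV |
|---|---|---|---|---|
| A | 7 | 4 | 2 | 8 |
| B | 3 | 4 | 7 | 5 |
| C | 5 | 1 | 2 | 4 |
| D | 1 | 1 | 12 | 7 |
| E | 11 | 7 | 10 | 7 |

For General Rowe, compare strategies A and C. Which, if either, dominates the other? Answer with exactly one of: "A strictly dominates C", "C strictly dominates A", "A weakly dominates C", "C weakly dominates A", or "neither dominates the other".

A's payoffs vs C's, by General Cole's action — I: 7>5, II: 4>1, III: 2=2, IV: 8>4.
A is at least as good everywhere and strictly better somewhere (tied only at III), so A weakly but not strictly dominates C.

A weakly dominates C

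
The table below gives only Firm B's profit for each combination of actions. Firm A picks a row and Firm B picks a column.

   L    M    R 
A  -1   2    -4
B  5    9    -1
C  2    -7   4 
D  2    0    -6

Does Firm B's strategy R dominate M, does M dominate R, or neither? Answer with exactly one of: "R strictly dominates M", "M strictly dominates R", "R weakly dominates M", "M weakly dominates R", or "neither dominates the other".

Compare R to M across every action of Firm A: A: -4<2, B: -1<9, C: 4>-7, D: -6<0.
R does better at C but worse at A, B, D; neither strategy dominates the other.

neither dominates the other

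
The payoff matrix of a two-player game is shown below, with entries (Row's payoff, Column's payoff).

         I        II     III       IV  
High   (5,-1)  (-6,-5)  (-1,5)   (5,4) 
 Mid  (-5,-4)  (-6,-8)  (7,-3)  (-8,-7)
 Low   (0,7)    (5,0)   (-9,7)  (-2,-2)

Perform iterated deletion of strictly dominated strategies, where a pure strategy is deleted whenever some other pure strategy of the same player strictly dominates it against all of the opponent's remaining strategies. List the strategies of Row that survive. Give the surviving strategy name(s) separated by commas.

Mid

For Column, I strictly dominates II on the remaining rows (High: -1>-5, Mid: -4>-8, Low: 7>0); eliminate II.
Row's strategy Low is strictly dominated by High (I: 5>0, III: -1>-9, IV: 5>-2) and is removed.
Column's strategy I is strictly dominated by III (High: 5>-1, Mid: -3>-4) and is removed.
For Column, III strictly dominates IV on the remaining rows (High: 5>4, Mid: -3>-7); eliminate IV.
For Row, Mid strictly dominates High on the remaining columns (III: 7>-1); eliminate High.
Among the remaining strategies, none is strictly dominated by another pure strategy of the same player, so the elimination stops.
Surviving strategies — Row: {Mid}; Column: {III}.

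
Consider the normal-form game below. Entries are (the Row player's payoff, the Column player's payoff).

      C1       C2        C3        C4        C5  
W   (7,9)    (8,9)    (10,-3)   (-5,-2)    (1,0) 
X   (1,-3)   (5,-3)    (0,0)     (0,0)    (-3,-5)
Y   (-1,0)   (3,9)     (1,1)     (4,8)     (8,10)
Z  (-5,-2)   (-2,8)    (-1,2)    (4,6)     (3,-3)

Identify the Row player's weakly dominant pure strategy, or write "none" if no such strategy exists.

W fails to dominate X at C4 (-5<0).
X fails to dominate W at C1 (1<7).
Y fails to dominate W at C1 (-1<7).
Z fails to dominate W at C1 (-5<7).
No single strategy dominates all the others.

none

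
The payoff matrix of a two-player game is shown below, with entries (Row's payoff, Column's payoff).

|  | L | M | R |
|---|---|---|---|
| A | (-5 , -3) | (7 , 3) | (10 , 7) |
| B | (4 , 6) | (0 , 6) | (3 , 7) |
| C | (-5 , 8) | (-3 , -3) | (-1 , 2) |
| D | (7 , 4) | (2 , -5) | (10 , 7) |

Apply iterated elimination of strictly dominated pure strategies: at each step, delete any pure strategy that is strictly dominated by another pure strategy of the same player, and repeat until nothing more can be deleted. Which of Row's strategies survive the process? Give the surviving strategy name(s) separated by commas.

A, D

Row's strategy B is strictly dominated by D (L: 7>4, M: 2>0, R: 10>3) and is removed.
Row C is eliminated: D beats it against every remaining column (L: 7>-5, M: 2>-3, R: 10>-1).
Column L is eliminated: R beats it against every remaining row (A: 7>-3, D: 7>4).
Column M is eliminated: R beats it against every remaining row (A: 7>3, D: 7>-5).
Among the remaining strategies, none is strictly dominated by another pure strategy of the same player, so the elimination stops.
Surviving strategies — Row: {A, D}; Column: {R}.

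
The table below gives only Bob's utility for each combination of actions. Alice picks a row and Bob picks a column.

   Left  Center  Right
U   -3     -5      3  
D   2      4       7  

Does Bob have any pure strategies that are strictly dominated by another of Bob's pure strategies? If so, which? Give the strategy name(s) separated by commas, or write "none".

Left, Center

Right strictly dominates Left — U: 3>-3, D: 7>2.
Center is strictly dominated by Right (U: 3>-5, D: 7>4).
Right is not dominated — it holds its own against Left at U (3>-3); Center at U (3>-5).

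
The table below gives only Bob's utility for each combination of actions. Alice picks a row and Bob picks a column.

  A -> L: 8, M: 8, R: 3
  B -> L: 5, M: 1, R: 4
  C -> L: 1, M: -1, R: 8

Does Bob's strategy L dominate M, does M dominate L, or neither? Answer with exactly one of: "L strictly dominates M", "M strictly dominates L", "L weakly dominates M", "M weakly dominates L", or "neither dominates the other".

L weakly dominates M

Compare L to M across each opponent action: A: 8=8, B: 5>1, C: 1>-1.
L is at least as good everywhere and strictly better somewhere (tied only at A), so L weakly but not strictly dominates M.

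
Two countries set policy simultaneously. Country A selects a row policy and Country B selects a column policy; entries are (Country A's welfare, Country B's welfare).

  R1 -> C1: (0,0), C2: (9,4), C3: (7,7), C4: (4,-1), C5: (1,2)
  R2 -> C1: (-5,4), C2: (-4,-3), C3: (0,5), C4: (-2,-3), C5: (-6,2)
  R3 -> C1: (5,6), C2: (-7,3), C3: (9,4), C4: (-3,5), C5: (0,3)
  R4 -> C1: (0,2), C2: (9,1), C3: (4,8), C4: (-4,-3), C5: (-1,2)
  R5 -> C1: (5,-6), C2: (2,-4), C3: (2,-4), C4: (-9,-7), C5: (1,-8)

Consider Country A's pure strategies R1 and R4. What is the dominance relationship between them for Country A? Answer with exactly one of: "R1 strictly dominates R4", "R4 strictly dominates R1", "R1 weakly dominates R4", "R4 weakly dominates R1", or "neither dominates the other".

Compare R1 to R4 across each opponent action: C1: 0=0, C2: 9=9, C3: 7>4, C4: 4>-4, C5: 1>-1.
R1 is at least as good everywhere and strictly better somewhere (tied only at C1, C2), so R1 weakly but not strictly dominates R4.

R1 weakly dominates R4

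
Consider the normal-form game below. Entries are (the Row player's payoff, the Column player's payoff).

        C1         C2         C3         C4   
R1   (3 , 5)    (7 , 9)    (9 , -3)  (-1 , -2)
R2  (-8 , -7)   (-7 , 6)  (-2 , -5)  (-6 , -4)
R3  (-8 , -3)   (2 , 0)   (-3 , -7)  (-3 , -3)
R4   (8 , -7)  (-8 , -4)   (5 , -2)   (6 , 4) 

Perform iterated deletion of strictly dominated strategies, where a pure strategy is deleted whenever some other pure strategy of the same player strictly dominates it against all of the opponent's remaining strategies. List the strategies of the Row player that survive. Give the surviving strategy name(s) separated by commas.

R1, R4

Row R2 is eliminated: R1 beats it against every remaining column (C1: 3>-8, C2: 7>-7, C3: 9>-2, C4: -1>-6).
For the Row player, R1 strictly dominates R3 on the remaining columns (C1: 3>-8, C2: 7>2, C3: 9>-3, C4: -1>-3); eliminate R3.
The Column player's strategy C1 is strictly dominated by C2 (R1: 9>5, R4: -4>-7) and is removed.
For the Column player, C4 strictly dominates C3 on the remaining rows (R1: -2>-3, R4: 4>-2); eliminate C3.
Among the remaining strategies, none is strictly dominated by another pure strategy of the same player, so the elimination stops.
Surviving strategies — the Row player: {R1, R4}; the Column player: {C2, C4}.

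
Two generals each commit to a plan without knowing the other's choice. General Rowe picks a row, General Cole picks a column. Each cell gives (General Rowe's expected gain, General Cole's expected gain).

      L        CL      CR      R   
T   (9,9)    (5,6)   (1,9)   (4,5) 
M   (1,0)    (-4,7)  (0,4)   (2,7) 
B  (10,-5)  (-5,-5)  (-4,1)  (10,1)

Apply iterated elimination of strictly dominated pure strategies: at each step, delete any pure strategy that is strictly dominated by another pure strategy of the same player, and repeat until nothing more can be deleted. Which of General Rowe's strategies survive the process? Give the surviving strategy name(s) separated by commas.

Row M is eliminated: T beats it against every remaining column (L: 9>1, CL: 5>-4, CR: 1>0, R: 4>2).
For General Cole, CR strictly dominates CL on the remaining rows (T: 9>6, B: 1>-5); eliminate CL.
Among the remaining strategies, none is strictly dominated by another pure strategy of the same player, so the elimination stops.
Surviving strategies — General Rowe: {T, B}; General Cole: {L, CR, R}.

T, B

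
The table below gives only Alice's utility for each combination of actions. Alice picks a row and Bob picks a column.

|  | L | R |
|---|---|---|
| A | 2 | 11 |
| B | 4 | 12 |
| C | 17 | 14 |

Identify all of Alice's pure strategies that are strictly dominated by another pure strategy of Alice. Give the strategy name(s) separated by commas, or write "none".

A, B

A: dominated, since B does at least as well everywhere (L: 4>2, R: 12>11).
C strictly dominates B — L: 17>4, R: 14>12.
Nothing dominates C: A at L (17>2); B at L (17>4).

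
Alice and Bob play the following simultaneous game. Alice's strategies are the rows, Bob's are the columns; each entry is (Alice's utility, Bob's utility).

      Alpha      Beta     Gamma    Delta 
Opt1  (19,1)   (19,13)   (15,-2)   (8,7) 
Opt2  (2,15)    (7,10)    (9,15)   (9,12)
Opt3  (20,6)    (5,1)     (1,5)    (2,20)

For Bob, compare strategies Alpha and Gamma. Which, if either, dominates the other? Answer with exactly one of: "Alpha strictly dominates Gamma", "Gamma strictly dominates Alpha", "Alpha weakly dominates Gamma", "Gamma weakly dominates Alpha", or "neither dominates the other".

Compare Alpha to Gamma across every action of Alice: Opt1: 1>-2, Opt2: 15=15, Opt3: 6>5.
Alpha is at least as good everywhere and strictly better somewhere (tied only at Opt2), so Alpha weakly but not strictly dominates Gamma.

Alpha weakly dominates Gamma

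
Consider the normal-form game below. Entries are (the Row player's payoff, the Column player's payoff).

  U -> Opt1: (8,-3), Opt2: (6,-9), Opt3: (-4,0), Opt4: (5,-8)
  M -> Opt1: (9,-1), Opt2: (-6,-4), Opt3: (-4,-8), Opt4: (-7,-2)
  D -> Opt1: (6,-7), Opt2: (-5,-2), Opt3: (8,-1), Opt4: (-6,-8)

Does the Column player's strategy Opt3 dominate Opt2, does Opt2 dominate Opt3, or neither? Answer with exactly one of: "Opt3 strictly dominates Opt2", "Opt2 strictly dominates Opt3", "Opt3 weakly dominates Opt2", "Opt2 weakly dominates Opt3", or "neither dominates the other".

neither dominates the other

Compare Opt3 to Opt2 across each choice by the Row player: U: 0>-9, M: -8<-4, D: -1>-2.
Opt3 does better at U, D but worse at M; neither strategy dominates the other.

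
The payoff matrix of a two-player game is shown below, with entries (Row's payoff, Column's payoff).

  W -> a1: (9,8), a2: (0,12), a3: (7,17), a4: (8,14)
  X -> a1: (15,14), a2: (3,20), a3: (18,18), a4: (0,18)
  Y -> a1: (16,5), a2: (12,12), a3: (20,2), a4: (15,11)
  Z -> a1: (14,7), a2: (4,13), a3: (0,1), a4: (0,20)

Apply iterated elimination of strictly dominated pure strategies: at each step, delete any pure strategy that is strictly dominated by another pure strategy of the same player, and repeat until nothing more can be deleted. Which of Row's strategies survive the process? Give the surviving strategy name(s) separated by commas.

Row's strategy W is strictly dominated by Y (a1: 16>9, a2: 12>0, a3: 20>7, a4: 15>8) and is removed.
For Row, Y strictly dominates X on the remaining columns (a1: 16>15, a2: 12>3, a3: 20>18, a4: 15>0); eliminate X.
Row's strategy Z is strictly dominated by Y (a1: 16>14, a2: 12>4, a3: 20>0, a4: 15>0) and is removed.
For Column, a2 strictly dominates a1 on the remaining rows (Y: 12>5); eliminate a1.
For Column, a2 strictly dominates a3 on the remaining rows (Y: 12>2); eliminate a3.
For Column, a2 strictly dominates a4 on the remaining rows (Y: 12>11); eliminate a4.
Among the remaining strategies, none is strictly dominated by another pure strategy of the same player, so the elimination stops.
Surviving strategies — Row: {Y}; Column: {a2}.

Y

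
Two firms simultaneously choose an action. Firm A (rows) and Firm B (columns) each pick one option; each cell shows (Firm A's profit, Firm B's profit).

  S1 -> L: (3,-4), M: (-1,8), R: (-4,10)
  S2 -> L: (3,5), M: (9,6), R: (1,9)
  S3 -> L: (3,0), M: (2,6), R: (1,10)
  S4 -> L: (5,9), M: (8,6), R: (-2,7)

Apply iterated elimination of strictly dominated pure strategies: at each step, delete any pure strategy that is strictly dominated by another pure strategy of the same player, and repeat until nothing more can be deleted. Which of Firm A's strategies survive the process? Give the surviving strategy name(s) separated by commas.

Firm A's strategy S1 is strictly dominated by S4 (L: 5>3, M: 8>-1, R: -2>-4) and is removed.
For Firm B, R strictly dominates M on the remaining rows (S2: 9>6, S3: 10>6, S4: 7>6); eliminate M.
Among the remaining strategies, none is strictly dominated by another pure strategy of the same player, so the elimination stops.
Surviving strategies — Firm A: {S2, S3, S4}; Firm B: {L, R}.

S2, S3, S4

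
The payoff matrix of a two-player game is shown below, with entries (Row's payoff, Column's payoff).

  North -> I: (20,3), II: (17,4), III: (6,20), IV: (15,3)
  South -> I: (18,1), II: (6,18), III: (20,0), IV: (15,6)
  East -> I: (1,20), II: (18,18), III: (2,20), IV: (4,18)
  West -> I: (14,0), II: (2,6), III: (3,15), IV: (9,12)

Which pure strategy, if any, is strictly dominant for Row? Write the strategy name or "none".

none

North fails to dominate South at III (6<20).
South fails to dominate North at I (18<20).
East fails to dominate North at I (1<20).
West fails to dominate North at I (14<20).
No single strategy dominates all the others.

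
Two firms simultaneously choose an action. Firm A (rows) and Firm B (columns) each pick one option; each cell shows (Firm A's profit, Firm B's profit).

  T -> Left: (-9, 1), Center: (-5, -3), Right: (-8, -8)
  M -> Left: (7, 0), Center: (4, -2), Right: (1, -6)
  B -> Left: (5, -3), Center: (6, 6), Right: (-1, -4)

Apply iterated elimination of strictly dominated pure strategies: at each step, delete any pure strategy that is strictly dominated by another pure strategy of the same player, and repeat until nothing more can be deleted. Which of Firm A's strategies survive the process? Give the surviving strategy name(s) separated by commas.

M, B

Firm A's strategy T is strictly dominated by M (Left: 7>-9, Center: 4>-5, Right: 1>-8) and is removed.
For Firm B, Left strictly dominates Right on the remaining rows (M: 0>-6, B: -3>-4); eliminate Right.
Among the remaining strategies, none is strictly dominated by another pure strategy of the same player, so the elimination stops.
Surviving strategies — Firm A: {M, B}; Firm B: {Left, Center}.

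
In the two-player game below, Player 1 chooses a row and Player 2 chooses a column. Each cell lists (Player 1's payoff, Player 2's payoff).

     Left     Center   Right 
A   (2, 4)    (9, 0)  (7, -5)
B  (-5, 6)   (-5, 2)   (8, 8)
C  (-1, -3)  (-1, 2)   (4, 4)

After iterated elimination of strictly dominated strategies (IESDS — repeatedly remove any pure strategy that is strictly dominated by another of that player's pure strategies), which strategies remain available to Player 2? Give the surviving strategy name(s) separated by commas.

Left, Right

Row C is eliminated: A beats it against every remaining column (Left: 2>-1, Center: 9>-1, Right: 7>4).
Column Center is eliminated: Left beats it against every remaining row (A: 4>0, B: 6>2).
Among the remaining strategies, none is strictly dominated by another pure strategy of the same player, so the elimination stops.
Surviving strategies — Player 1: {A, B}; Player 2: {Left, Right}.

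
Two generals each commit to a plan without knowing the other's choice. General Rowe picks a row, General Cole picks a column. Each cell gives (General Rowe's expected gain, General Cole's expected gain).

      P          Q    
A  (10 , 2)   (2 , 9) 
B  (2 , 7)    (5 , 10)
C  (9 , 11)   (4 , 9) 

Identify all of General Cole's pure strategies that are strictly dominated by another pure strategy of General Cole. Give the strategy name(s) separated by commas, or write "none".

P is not dominated — it holds its own against Q at C (11>9).
Q is not dominated — it holds its own against P at A (9>2).

none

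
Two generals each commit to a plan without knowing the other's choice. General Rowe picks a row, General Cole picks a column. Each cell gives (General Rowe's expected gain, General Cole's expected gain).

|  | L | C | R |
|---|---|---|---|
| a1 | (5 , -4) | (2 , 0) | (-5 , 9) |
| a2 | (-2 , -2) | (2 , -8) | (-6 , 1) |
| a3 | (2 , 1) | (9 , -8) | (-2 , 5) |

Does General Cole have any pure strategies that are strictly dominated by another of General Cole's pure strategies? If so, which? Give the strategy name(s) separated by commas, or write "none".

L: dominated, since R does at least as well everywhere (a1: 9>-4, a2: 1>-2, a3: 5>1).
R strictly dominates C — a1: 9>0, a2: 1>-8, a3: 5>-8.
Nothing dominates R: L at a1 (9>-4); C at a1 (9>0).

L, C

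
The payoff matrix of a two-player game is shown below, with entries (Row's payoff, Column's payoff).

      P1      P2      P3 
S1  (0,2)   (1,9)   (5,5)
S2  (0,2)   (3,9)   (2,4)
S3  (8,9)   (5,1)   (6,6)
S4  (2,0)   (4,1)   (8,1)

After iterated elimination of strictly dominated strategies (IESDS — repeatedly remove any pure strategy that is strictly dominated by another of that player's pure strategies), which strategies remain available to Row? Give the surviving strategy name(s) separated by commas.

Row's strategy S1 is strictly dominated by S3 (P1: 8>0, P2: 5>1, P3: 6>5) and is removed.
For Row, S3 strictly dominates S2 on the remaining columns (P1: 8>0, P2: 5>3, P3: 6>2); eliminate S2.
Among the remaining strategies, none is strictly dominated by another pure strategy of the same player, so the elimination stops.
Surviving strategies — Row: {S3, S4}; Column: {P1, P2, P3}.

S3, S4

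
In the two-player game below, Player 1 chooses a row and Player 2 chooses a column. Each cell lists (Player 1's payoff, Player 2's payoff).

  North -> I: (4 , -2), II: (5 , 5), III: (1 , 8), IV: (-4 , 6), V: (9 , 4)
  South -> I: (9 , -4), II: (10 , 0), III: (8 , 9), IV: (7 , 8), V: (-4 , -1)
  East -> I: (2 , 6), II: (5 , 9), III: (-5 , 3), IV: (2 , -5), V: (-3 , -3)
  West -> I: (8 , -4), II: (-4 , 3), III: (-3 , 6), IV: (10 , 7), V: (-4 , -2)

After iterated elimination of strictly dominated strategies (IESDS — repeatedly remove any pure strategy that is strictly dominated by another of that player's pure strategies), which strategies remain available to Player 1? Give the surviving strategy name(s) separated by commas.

Column I is eliminated: II beats it against every remaining row (North: 5>-2, South: 0>-4, East: 9>6, West: 3>-4).
Column V is eliminated: II beats it against every remaining row (North: 5>4, South: 0>-1, East: 9>-3, West: 3>-2).
Row North is eliminated: South beats it against every remaining column (II: 10>5, III: 8>1, IV: 7>-4).
Player 1's strategy East is strictly dominated by South (II: 10>5, III: 8>-5, IV: 7>2) and is removed.
For Player 2, III strictly dominates II on the remaining rows (South: 9>0, West: 6>3); eliminate II.
Among the remaining strategies, none is strictly dominated by another pure strategy of the same player, so the elimination stops.
Surviving strategies — Player 1: {South, West}; Player 2: {III, IV}.

South, West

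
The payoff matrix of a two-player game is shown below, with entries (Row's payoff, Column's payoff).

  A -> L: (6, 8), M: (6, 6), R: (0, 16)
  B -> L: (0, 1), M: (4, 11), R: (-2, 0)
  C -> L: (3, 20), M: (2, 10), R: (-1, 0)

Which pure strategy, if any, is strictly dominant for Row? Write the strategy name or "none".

A vs B: L: 6>0, M: 6>4, R: 0>-2.
A vs C: L: 6>3, M: 6>2, R: 0>-1.
A strictly beats every other strategy against every opponent action, so it is strictly dominant.

A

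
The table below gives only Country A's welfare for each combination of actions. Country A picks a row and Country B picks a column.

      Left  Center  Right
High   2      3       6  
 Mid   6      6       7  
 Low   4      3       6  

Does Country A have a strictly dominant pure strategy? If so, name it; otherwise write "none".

Mid

Mid vs High: Left: 6>2, Center: 6>3, Right: 7>6.
Mid vs Low: Left: 6>4, Center: 6>3, Right: 7>6.
Mid strictly beats every other strategy against every opponent action, so it is strictly dominant.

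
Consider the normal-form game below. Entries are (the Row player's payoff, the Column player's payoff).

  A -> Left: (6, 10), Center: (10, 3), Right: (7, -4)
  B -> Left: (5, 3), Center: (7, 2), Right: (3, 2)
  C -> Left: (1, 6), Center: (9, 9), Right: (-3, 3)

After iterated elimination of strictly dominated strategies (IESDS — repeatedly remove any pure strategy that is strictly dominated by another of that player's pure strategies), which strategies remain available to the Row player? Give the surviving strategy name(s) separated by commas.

Row B is eliminated: A beats it against every remaining column (Left: 6>5, Center: 10>7, Right: 7>3).
For the Row player, A strictly dominates C on the remaining columns (Left: 6>1, Center: 10>9, Right: 7>-3); eliminate C.
Column Center is eliminated: Left beats it against every remaining row (A: 10>3).
For the Column player, Left strictly dominates Right on the remaining rows (A: 10>-4); eliminate Right.
Among the remaining strategies, none is strictly dominated by another pure strategy of the same player, so the elimination stops.
Surviving strategies — the Row player: {A}; the Column player: {Left}.

A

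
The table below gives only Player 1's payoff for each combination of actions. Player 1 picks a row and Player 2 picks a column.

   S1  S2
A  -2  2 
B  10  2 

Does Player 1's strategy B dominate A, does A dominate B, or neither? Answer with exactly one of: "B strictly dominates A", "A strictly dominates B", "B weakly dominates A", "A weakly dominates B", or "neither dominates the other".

B weakly dominates A

B's payoffs vs A's, by Player 2's action — S1: 10>-2, S2: 2=2.
B is at least as good everywhere and strictly better somewhere (tied only at S2), so B weakly but not strictly dominates A.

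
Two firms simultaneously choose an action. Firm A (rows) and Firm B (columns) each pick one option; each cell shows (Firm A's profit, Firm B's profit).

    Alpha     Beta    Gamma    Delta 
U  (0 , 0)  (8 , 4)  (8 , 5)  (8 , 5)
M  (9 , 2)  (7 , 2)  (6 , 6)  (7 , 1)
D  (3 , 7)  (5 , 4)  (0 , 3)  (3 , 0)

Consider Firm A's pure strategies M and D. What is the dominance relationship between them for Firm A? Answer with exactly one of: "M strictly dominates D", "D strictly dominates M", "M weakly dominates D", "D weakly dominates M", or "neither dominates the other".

M strictly dominates D

Compare M to D across each choice by Firm B: Alpha: 9>3, Beta: 7>5, Gamma: 6>0, Delta: 7>3.
M gives a strictly higher payoff against each choice by Firm B, so M strictly dominates D.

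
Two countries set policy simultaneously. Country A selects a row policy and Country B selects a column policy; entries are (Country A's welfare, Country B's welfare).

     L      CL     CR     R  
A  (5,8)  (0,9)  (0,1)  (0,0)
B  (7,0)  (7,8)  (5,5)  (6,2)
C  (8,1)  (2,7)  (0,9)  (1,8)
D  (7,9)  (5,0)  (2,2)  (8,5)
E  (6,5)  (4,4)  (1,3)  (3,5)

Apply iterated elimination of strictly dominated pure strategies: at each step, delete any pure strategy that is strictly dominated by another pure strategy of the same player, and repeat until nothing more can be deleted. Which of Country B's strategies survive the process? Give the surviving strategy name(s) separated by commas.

L, CL, CR, R

Row A is eliminated: B beats it against every remaining column (L: 7>5, CL: 7>0, CR: 5>0, R: 6>0).
Row E is eliminated: B beats it against every remaining column (L: 7>6, CL: 7>4, CR: 5>1, R: 6>3).
Among the remaining strategies, none is strictly dominated by another pure strategy of the same player, so the elimination stops.
Surviving strategies — Country A: {B, C, D}; Country B: {L, CL, CR, R}.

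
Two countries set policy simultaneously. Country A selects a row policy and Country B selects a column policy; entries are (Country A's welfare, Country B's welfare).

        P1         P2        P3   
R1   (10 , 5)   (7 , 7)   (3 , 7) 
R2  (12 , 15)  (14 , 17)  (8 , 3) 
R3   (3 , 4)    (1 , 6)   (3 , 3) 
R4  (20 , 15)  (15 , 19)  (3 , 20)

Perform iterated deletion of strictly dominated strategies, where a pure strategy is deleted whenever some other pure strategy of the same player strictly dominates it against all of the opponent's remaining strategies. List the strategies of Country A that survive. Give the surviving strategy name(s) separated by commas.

For Country A, R2 strictly dominates R1 on the remaining columns (P1: 12>10, P2: 14>7, P3: 8>3); eliminate R1.
Row R3 is eliminated: R2 beats it against every remaining column (P1: 12>3, P2: 14>1, P3: 8>3).
For Country B, P2 strictly dominates P1 on the remaining rows (R2: 17>15, R4: 19>15); eliminate P1.
Among the remaining strategies, none is strictly dominated by another pure strategy of the same player, so the elimination stops.
Surviving strategies — Country A: {R2, R4}; Country B: {P2, P3}.

R2, R4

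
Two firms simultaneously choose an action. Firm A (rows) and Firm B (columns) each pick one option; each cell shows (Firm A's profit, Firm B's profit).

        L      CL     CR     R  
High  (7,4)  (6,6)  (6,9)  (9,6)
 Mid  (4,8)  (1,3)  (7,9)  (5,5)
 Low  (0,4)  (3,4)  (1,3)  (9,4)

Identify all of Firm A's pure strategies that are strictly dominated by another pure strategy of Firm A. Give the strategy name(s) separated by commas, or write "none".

none

High is not dominated — it holds its own against Mid at L (7>4); Low at L (7>0).
Mid is not dominated — it holds its own against High at CR (7>6); Low at L (4>0).
Nothing dominates Low: High at R (9=9); Mid at CL (3>1).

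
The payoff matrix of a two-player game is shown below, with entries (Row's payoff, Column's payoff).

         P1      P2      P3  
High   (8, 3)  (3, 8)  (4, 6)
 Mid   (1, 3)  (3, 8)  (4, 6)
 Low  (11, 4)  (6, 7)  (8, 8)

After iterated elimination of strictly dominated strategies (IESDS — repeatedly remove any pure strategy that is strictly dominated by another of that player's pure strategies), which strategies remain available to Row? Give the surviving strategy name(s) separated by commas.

Low

Row High is eliminated: Low beats it against every remaining column (P1: 11>8, P2: 6>3, P3: 8>4).
Row Mid is eliminated: Low beats it against every remaining column (P1: 11>1, P2: 6>3, P3: 8>4).
Column's strategy P1 is strictly dominated by P2 (Low: 7>4) and is removed.
Column's strategy P2 is strictly dominated by P3 (Low: 8>7) and is removed.
Among the remaining strategies, none is strictly dominated by another pure strategy of the same player, so the elimination stops.
Surviving strategies — Row: {Low}; Column: {P3}.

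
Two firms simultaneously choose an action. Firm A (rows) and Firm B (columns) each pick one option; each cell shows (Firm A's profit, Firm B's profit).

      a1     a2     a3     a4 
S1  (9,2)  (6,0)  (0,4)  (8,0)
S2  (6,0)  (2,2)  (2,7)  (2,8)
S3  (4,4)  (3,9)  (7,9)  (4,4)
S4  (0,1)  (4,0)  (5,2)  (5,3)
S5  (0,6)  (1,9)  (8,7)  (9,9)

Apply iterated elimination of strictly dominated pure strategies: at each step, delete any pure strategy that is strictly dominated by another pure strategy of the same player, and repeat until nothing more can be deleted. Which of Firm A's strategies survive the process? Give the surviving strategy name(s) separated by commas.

Column a1 is eliminated: a3 beats it against every remaining row (S1: 4>2, S2: 7>0, S3: 9>4, S4: 2>1, S5: 7>6).
Row S2 is eliminated: S3 beats it against every remaining column (a2: 3>2, a3: 7>2, a4: 4>2).
Among the remaining strategies, none is strictly dominated by another pure strategy of the same player, so the elimination stops.
Surviving strategies — Firm A: {S1, S3, S4, S5}; Firm B: {a2, a3, a4}.

S1, S3, S4, S5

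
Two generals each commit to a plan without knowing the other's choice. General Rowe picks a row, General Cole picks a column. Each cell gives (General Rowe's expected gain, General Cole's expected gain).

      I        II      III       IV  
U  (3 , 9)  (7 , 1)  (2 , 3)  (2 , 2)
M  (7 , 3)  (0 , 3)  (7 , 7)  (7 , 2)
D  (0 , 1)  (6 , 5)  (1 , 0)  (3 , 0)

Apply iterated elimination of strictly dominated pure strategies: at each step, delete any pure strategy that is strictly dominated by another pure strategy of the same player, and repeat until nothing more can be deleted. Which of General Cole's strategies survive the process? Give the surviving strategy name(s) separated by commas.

Column IV is eliminated: I beats it against every remaining row (U: 9>2, M: 3>2, D: 1>0).
General Rowe's strategy D is strictly dominated by U (I: 3>0, II: 7>6, III: 2>1) and is removed.
Column II is eliminated: III beats it against every remaining row (U: 3>1, M: 7>3).
Row U is eliminated: M beats it against every remaining column (I: 7>3, III: 7>2).
For General Cole, III strictly dominates I on the remaining rows (M: 7>3); eliminate I.
Among the remaining strategies, none is strictly dominated by another pure strategy of the same player, so the elimination stops.
Surviving strategies — General Rowe: {M}; General Cole: {III}.

III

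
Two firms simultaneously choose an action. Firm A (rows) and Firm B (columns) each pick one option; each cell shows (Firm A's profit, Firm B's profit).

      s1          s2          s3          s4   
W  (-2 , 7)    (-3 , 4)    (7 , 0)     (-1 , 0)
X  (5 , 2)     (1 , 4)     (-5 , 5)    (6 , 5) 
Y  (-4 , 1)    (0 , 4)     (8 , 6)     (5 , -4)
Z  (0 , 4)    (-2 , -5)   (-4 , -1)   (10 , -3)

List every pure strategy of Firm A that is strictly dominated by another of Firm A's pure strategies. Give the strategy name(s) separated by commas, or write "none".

none

W is not dominated — it holds its own against X at s3 (7>-5); Y at s1 (-2>-4); Z at s3 (7>-4).
Nothing dominates X: W at s1 (5>-2); Y at s1 (5>-4); Z at s1 (5>0).
Nothing dominates Y: W at s2 (0>-3); X at s3 (8>-5); Z at s2 (0>-2).
Z: no other strategy beats it everywhere (W at s1 (0>-2); X at s3 (-4>-5); Y at s1 (0>-4)).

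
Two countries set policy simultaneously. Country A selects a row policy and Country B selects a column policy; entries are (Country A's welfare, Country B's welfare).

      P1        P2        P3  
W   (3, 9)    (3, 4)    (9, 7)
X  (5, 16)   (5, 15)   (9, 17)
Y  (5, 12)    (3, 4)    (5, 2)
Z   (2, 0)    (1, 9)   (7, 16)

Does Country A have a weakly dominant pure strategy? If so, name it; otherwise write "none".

X

X vs W: P1: 5>3, P2: 5>3, P3: 9=9.
X vs Y: P1: 5=5, P2: 5>3, P3: 9>5.
X vs Z: P1: 5>2, P2: 5>1, P3: 9>7.
X is at least as good as every other strategy against every opponent action, so it is weakly dominant.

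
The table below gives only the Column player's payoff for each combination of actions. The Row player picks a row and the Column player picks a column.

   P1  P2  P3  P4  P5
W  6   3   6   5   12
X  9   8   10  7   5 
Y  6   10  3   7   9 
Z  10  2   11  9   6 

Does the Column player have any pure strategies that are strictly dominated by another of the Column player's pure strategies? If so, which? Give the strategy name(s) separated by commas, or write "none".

none

Nothing dominates P1: P2 at W (6>3); P3 at W (6=6); P4 at W (6>5); P5 at X (9>5).
Nothing dominates P2: P1 at Y (10>6); P3 at Y (10>3); P4 at X (8>7); P5 at X (8>5).
P3 is not dominated — it holds its own against P1 at W (6=6); P2 at W (6>3); P4 at W (6>5); P5 at X (10>5).
P4: no other strategy beats it everywhere (P1 at Y (7>6); P2 at W (5>3); P3 at Y (7>3); P5 at X (7>5)).
Nothing dominates P5: P1 at W (12>6); P2 at W (12>3); P3 at W (12>6); P4 at W (12>5).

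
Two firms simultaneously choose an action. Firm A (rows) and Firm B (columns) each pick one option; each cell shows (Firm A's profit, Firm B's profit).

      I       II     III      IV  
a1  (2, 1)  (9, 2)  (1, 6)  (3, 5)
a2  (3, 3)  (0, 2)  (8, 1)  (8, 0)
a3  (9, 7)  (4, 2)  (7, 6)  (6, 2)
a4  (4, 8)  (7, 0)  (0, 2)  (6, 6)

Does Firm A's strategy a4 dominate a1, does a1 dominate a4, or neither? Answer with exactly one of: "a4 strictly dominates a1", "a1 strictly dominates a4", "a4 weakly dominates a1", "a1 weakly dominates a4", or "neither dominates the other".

Compare a4 to a1 across each opponent action: I: 4>2, II: 7<9, III: 0<1, IV: 6>3.
a4 does better at I, IV but worse at II, III; neither strategy dominates the other.

neither dominates the other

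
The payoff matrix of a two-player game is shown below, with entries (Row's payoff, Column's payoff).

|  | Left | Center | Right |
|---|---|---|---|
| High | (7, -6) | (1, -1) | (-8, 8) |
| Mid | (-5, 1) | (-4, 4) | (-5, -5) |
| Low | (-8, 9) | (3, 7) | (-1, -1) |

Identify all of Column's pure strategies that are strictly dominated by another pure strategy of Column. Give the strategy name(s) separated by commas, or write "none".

none

Nothing dominates Left: Center at Low (9>7); Right at Mid (1>-5).
Nothing dominates Center: Left at High (-1>-6); Right at Mid (4>-5).
Right is not dominated — it holds its own against Left at High (8>-6); Center at High (8>-1).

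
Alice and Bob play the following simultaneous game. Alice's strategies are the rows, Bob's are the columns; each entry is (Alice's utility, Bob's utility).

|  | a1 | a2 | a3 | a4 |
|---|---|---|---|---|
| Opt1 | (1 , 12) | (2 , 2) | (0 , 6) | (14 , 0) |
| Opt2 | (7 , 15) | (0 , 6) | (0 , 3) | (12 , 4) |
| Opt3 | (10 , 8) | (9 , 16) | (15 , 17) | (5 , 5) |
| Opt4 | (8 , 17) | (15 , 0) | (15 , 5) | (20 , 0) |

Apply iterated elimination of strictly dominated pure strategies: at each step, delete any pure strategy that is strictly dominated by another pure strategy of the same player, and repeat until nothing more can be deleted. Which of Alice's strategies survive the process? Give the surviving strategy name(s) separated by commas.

For Alice, Opt4 strictly dominates Opt1 on the remaining columns (a1: 8>1, a2: 15>2, a3: 15>0, a4: 20>14); eliminate Opt1.
Row Opt2 is eliminated: Opt4 beats it against every remaining column (a1: 8>7, a2: 15>0, a3: 15>0, a4: 20>12).
Bob's strategy a2 is strictly dominated by a3 (Opt3: 17>16, Opt4: 5>0) and is removed.
For Bob, a1 strictly dominates a4 on the remaining rows (Opt3: 8>5, Opt4: 17>0); eliminate a4.
Among the remaining strategies, none is strictly dominated by another pure strategy of the same player, so the elimination stops.
Surviving strategies — Alice: {Opt3, Opt4}; Bob: {a1, a3}.

Opt3, Opt4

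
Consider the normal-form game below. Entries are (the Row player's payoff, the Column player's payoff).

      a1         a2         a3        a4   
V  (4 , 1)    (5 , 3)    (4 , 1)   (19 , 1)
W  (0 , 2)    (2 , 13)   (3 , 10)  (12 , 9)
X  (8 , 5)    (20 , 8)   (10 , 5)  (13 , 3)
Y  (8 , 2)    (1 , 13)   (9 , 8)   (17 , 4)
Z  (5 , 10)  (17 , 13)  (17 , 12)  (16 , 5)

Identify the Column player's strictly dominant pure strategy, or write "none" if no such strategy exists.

a2 vs a1: V: 3>1, W: 13>2, X: 8>5, Y: 13>2, Z: 13>10.
a2 vs a3: V: 3>1, W: 13>10, X: 8>5, Y: 13>8, Z: 13>12.
a2 vs a4: V: 3>1, W: 13>9, X: 8>3, Y: 13>4, Z: 13>5.
a2 strictly beats every other strategy against every opponent action, so it is strictly dominant.

a2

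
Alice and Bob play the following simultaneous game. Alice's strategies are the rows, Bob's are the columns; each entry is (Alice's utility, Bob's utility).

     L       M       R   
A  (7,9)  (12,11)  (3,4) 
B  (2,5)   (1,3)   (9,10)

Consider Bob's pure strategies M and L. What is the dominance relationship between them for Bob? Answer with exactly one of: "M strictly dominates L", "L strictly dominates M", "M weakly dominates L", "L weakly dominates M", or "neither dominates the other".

Compare M to L across each opponent action: A: 11>9, B: 3<5.
M does better at A but worse at B; neither strategy dominates the other.

neither dominates the other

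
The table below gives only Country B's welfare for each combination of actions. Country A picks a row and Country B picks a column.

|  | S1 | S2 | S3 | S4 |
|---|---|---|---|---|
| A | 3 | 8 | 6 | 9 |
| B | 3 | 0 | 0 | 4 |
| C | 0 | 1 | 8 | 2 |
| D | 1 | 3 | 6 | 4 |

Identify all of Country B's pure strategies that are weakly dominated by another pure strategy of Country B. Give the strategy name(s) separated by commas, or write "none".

S1, S2

S1: dominated, since S4 does at least as well everywhere (A: 9>3, B: 4>3, C: 2>0, D: 4>1).
S4 weakly dominates S2 — A: 9>8, B: 4>0, C: 2>1, D: 4>3.
S3: no other strategy beats it everywhere (S1 at A (6>3); S2 at C (8>1); S4 at C (8>2)).
Nothing dominates S4: S1 at A (9>3); S2 at A (9>8); S3 at A (9>6).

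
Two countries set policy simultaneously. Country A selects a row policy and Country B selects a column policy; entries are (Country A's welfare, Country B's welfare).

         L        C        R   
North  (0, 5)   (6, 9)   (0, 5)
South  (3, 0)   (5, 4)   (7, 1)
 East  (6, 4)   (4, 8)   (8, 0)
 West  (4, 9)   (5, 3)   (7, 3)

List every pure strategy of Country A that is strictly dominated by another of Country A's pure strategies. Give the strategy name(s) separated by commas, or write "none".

none

Nothing dominates North: South at C (6>5); East at C (6>4); West at C (6>5).
South: no other strategy beats it everywhere (North at L (3>0); East at C (5>4); West at C (5=5)).
Nothing dominates East: North at L (6>0); South at L (6>3); West at L (6>4).
West: no other strategy beats it everywhere (North at L (4>0); South at L (4>3); East at C (5>4)).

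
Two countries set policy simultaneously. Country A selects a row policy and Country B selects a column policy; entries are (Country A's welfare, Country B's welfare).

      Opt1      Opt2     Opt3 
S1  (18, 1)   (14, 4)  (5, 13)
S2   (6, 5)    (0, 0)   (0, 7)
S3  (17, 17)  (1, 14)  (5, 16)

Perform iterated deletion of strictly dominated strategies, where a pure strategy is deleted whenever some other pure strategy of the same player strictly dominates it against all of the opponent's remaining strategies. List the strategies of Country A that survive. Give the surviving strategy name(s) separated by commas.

For Country A, S1 strictly dominates S2 on the remaining columns (Opt1: 18>6, Opt2: 14>0, Opt3: 5>0); eliminate S2.
For Country B, Opt3 strictly dominates Opt2 on the remaining rows (S1: 13>4, S3: 16>14); eliminate Opt2.
Among the remaining strategies, none is strictly dominated by another pure strategy of the same player, so the elimination stops.
Surviving strategies — Country A: {S1, S3}; Country B: {Opt1, Opt3}.

S1, S3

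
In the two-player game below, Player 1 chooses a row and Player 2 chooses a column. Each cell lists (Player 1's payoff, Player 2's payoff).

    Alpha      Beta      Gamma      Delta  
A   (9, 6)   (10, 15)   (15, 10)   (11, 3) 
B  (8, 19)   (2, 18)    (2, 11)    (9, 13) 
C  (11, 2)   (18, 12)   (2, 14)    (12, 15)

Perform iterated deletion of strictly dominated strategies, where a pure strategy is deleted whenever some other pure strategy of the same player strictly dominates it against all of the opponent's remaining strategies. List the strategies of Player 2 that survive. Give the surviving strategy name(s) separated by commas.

Player 1's strategy B is strictly dominated by A (Alpha: 9>8, Beta: 10>2, Gamma: 15>2, Delta: 11>9) and is removed.
Column Alpha is eliminated: Beta beats it against every remaining row (A: 15>6, C: 12>2).
Among the remaining strategies, none is strictly dominated by another pure strategy of the same player, so the elimination stops.
Surviving strategies — Player 1: {A, C}; Player 2: {Beta, Gamma, Delta}.

Beta, Gamma, Delta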